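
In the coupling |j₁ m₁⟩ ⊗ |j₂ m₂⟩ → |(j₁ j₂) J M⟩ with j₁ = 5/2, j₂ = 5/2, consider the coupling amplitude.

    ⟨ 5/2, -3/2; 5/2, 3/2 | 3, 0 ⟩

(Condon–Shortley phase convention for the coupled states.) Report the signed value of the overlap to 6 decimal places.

triangle: 2!*3!*3!/9! = 72/362880
(j±m)!: 1!*4!*4!*1!*3!*3! = 20736
prefactor² = (2J+1)*Δ*N² = 144/5
  k=1: −1/(1!*1!*3!*3!*0!*0!) = -1/36
  k=2: +1/(2!*0!*2!*2!*1!*1!) = 1/8
Σ = 7/72  ⇒  CG² = 144/5*(7/72)² = 49/180
CG = +√(49/180) = +0.521749

+√(49/180) = +0.521749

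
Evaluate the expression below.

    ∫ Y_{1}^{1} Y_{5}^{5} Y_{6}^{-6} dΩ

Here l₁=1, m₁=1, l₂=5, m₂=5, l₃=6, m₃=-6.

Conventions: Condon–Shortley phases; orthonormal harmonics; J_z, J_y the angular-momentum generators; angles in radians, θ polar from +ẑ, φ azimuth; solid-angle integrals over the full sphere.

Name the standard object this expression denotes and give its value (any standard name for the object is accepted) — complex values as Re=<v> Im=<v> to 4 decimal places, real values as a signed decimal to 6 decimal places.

Gaunt coefficient, +0.331940

This is a Gaunt coefficient — the integral of a triple product of spherical harmonics over the sphere.
m-sum 0 ✓  L=12 even ✓  4≤6≤6 ✓
Π(2lᵢ+1) = 3×11×13 = 429
triangle coeff Δ(1,5,6) = 1/858
Σ_t [0,0]: t=0:+1/14400 = 1/14400
(3j)²=6/143 [(1 5 6; 0 0 0)], sign=+1
Σ_t [0,0]: t=0:+1/7257600 = 1/7257600
(3j)²=1/13 [(1 5 6; 1 5 -6)], sign=+1
⇒ 4πI² = 18/13
I = (+1)√(18/13/(4π)) = 0.33194004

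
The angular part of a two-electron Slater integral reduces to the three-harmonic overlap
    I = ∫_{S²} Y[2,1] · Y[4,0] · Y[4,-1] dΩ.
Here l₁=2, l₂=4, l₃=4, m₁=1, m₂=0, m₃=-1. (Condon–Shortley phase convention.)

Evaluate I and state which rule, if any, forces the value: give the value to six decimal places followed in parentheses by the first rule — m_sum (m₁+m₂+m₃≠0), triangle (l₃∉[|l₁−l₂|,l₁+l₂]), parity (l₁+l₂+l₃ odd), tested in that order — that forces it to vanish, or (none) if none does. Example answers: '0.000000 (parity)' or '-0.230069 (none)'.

Rules hold: Σm=0, L=10 even, 2≤4≤6.
N = 5·9·9 = 405
Δ = 2!·2!·6!/11! = 1/13860
Racah Σ t=0..2: t=0:+1/192 t=1:−1/36 t=2:+1/192 = -5/288
⇒ 3j(2 4 4; 0 0 0)² = 20/693, sgn -1
Racah Σ t=0..1: t=0:+1/96 t=1:−1/72 = -1/288
⇒ 3j(2 4 4; 1 0 -1)² = 1/462, sgn +1
4πI² = N·(3j₀)²·(3jₘ)² = 150/5929
I = -1·√(0.0252994/4π) = -0.04486937
No selection rule forces the value: the integral is nonzero (none).

-0.044869 (none)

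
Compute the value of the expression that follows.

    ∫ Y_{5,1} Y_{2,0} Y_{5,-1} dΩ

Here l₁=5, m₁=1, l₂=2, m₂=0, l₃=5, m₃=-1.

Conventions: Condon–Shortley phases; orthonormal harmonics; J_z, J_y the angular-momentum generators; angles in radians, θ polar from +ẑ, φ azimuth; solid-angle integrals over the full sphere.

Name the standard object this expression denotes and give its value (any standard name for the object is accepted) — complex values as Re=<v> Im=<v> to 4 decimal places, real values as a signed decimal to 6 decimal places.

Gaunt coefficient, -0.145565

This is a Gaunt coefficient — the integral of a triple product of spherical harmonics over the sphere.
Rules hold: Σm=0, L=12 even, 3≤5≤7.
N = 11·5·11 = 605
Δ = 2!·8!·2!/13! = 1/38610
Racah Σ t=0..2: t=0:+1/2880 t=1:−1/576 t=2:+1/2880 = -1/960
⇒ 3j(5 2 5; 0 0 0)² = 10/429, sgn +1
Racah Σ t=0..2: t=0:+1/2304 t=1:−1/720 t=2:+1/5760 = -1/1280
⇒ 3j(5 2 5; 1 0 -1)² = 27/1430, sgn -1
4πI² = N·(3j₀)²·(3jₘ)² = 45/169
I = -1·√(0.266272/4π) = -0.14556534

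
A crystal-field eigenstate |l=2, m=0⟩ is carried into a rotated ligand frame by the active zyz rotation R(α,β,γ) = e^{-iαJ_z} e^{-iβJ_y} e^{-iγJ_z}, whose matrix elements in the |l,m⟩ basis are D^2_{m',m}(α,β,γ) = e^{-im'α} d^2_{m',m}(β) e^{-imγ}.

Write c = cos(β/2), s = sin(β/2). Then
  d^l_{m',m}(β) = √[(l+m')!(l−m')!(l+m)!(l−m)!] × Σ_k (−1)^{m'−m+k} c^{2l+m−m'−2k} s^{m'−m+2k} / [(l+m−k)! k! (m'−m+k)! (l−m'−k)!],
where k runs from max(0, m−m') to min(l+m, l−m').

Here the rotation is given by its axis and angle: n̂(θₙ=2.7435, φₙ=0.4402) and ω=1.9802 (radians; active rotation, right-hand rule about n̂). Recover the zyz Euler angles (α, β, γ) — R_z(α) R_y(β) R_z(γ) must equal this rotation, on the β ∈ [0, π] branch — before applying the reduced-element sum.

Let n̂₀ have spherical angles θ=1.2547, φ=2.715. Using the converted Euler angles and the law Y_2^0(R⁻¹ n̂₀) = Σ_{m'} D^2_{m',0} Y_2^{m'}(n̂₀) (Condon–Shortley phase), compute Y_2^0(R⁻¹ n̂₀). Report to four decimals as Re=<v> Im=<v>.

Axis–angle → zyz. n̂ = (sinθₙcosφₙ, sinθₙsinφₙ, cosθₙ) = (+0.350704, +0.165190, -0.921802), ω = 1.9802.
R = I cosω + sinω [n̂]ₓ + (1−cosω) n̂n̂ᵀ gives
  R = [-0.226110, +0.926617, -0.300426; -0.764629, -0.359912, -0.534608; -0.603503, +0.108834, +0.789898]
β = atan2(√(R₁₃²+R₂₃²), R₃₃) = 0.660154; α = atan2(R₂₃, R₁₃) mod 2π = 4.200413; γ = atan2(R₃₂, −R₃₁) mod 2π = 0.178420
Need the full column D^2_{m',0} for m'=−2..2 at α=4.2004, β=0.6602, γ=0.1784.
cos(β/2)=0.946017, sin(β/2)=0.324116
d^2_{-2,0}: single k=2 term ⇒ +0.230290;  D = -0.119749+0.196707i
d^2_{-1,0}: k∈[1..2] ⇒ +0.672161 -0.078900 = +0.593261;  D = -0.290639-0.517192i
d^2_{0,0}: k∈[0..2] ⇒ +0.800934 -0.376061 +0.011036 = +0.435908;  D = +0.435908+0.000000i
d^2_{1,0}: k∈[0..1] ⇒ -0.672161 +0.078900 = -0.593261;  D = +0.290639-0.517192i
d^2_{2,0}: single k=0 term ⇒ +0.230290;  D = -0.119749-0.196707i
Y_2^{m'}(θ=1.2547,φ=2.715) and Σ D·Y over m':
  (-0.1197+0.1967i)·(+0.2295+0.2629i)  (-0.2906-0.5172i)·(-0.2078-0.0944i)  (+0.4359+0.0000i)·(-0.2240+0.0000i)  (+0.2906-0.5172i)·(+0.2078-0.0944i)  (-0.1197-0.1967i)·(+0.2295-0.2629i)
Y_2^0(R⁻¹ n̂) = -0.232910-0.000000i

Re=-0.2329 Im=0.0000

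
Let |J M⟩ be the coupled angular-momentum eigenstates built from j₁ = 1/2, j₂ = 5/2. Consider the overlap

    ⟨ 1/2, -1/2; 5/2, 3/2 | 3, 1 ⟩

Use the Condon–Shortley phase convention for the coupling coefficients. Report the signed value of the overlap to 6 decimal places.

√[7·0!1!5!/7! · 0!1!4!1!4!2!] = √(192)
  +(−1)^0/∏(0,0,1,4,0,1)! = 1/24  (running 1/24)
⟨..|..⟩ = √(192)·(1/24) = +0.577350

+0.577350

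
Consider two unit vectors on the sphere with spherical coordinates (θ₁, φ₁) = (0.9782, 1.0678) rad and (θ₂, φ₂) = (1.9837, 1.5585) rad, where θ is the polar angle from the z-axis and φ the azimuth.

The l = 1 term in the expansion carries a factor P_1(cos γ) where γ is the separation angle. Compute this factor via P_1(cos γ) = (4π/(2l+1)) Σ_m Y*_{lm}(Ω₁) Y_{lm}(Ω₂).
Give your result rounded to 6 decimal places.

0.446014

Addition theorem: P_1(cos γ) = (4π/3) Σ_m Y*_{lm}(Ω₁) Y_{lm}(Ω₂), m = −1…1:
  m=-1: (0.138149, 0.251089) × (0.003891, -0.316435) = (0.079991, -0.042738)  (running Σ = (0.079991, -0.042738))
  m=0: (0.272893, -0.000000) × (-0.196062, 0.000000) = (-0.053504, 0.000000)  (running Σ = (0.026487, -0.042738))
  m=1: (-0.138149, 0.251089) × (-0.003891, -0.316435) = (0.079991, 0.042738)  (running Σ = (0.106478, 0.000000))
Σ over m = (0.106478, 0.000000); ×(4π/3) → (0.446014, 0.000000). Real part: 0.446014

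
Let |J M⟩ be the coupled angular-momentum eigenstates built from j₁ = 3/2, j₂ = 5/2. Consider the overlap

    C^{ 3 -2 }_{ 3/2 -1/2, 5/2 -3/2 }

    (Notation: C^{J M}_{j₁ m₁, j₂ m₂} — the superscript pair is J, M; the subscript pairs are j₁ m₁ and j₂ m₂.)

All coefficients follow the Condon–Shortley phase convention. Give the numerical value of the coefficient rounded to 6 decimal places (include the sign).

j₁+j₂−J=1  J+j₁−j₂=2  J−j₁+j₂=4  j₁+j₂+J+1=8
(j₁±m₁, j₂±m₂, J±M) = (1,2,1,4,1,5)
P² = 48
sum k=0..1:
  [0] +1/12 = 1/12
  [1] −1/24 = -1/24
S = 1/24
C² = P²·S² = 1/12 ; C = +0.288675

+0.288675  (= +√(1/12))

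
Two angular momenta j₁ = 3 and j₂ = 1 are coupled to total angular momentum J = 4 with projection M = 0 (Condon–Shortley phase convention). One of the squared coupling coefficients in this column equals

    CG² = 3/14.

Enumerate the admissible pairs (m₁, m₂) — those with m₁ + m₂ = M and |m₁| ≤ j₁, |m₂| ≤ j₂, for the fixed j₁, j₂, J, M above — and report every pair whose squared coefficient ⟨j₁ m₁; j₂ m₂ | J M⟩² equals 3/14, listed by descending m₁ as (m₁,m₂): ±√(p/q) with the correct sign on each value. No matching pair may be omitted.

Admissible pairs with m₁+m₂ = M = 0: (-1,1), (0,0), (1,-1)
  (m₁,m₂)=(1,-1): CG² = 3/14, CG = +√(3/14)   ← matches the target
  (m₁,m₂)=(0,0): CG² = 4/7, CG = +√(4/7)
  (m₁,m₂)=(-1,1): CG² = 3/14, CG = +√(3/14)   ← matches the target
Pairs with CG² = 3/14: (1,-1): +√(3/14); (-1,1): +√(3/14)

(1,-1): +√(3/14); (-1,1): +√(3/14)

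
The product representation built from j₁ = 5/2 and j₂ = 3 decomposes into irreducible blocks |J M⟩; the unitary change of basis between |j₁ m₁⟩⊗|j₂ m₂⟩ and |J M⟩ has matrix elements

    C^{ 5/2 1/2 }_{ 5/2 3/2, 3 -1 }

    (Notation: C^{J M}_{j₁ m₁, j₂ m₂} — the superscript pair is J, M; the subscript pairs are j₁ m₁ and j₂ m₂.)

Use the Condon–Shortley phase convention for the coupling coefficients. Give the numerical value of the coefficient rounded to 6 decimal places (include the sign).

−√(1/35) = -0.169031

triangle: 3!·2!·3!/9! = 72/362880
(j±m)!: 4!·1!·2!·4!·3!·2! = 13824
prefactor² = (2J+1)·Δ·N² = 576/35
  k=0: +1/(0!·3!·1!·2!·1!·1!) = 1/12
  k=1: −1/(1!·2!·0!·1!·2!·2!) = -1/8
Σ = -1/24  ⇒  CG² = 576/35·(-1/24)² = 1/35
CG = −√(1/35) = -0.169031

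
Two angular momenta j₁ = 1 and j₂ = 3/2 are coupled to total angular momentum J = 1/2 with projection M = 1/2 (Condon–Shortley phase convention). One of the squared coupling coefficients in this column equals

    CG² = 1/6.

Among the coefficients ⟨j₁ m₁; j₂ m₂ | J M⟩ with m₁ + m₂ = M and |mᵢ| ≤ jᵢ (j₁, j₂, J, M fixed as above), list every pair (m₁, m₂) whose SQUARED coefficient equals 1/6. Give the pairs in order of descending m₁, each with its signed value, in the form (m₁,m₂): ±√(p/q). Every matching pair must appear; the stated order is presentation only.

(1,-1/2): +√(1/6)

Admissible pairs with m₁+m₂ = M = 1/2: (-1,3/2), (0,1/2), (1,-1/2)
  (m₁,m₂)=(1,-1/2): CG² = 1/6, CG = +√(1/6)   ← matches the target
  (m₁,m₂)=(0,1/2): CG² = 1/3, CG = −√(1/3)
  (m₁,m₂)=(-1,3/2): CG² = 1/2, CG = +√(1/2)
Pairs with CG² = 1/6: (1,-1/2): +√(1/6)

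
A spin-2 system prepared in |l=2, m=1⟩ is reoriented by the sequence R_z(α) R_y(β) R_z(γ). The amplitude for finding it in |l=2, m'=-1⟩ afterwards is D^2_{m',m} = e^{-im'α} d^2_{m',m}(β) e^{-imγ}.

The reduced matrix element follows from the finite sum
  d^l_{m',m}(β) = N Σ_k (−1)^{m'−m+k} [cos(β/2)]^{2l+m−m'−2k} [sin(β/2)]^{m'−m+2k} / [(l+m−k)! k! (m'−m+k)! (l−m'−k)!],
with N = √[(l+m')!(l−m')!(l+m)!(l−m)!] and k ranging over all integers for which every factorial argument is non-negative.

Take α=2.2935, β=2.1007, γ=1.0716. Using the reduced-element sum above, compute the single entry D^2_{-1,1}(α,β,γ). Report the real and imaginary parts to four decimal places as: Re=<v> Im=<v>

Re=-0.0028 Im=-0.0077

D^2_{-1,1}(2.2935,2.1007,1.0716) = e^{-i·-1·2.2935}·d^2_{-1,1}(2.1007)·e^{-i·1·1.0716}. Compute d first:
c=cos(2.100700/2)=0.497267, s=sin(2.100700/2)=0.867597; N=√[1·6·6·1]=6.000000
The bounds max(0,m−m')=2 and min(l+m,l−m')=3 give 2 terms
  k=2: (−1)^0·6.0000/(2)·0.4973^2·0.8676^2 = +0.558390
  k=3: (−1)^1·6.0000/(6)·0.4973^0·0.8676^4 = -0.566595
d^2_{-1,1}(2.1007) = +0.558390 -0.566595 = -0.008205
Phases: e^{-i·(-1)·2.2935}=-0.661415+0.750020i, e^{-i·(1)·1.0716}=+0.478720-0.877968i ⇒ D=-0.002805-0.007711i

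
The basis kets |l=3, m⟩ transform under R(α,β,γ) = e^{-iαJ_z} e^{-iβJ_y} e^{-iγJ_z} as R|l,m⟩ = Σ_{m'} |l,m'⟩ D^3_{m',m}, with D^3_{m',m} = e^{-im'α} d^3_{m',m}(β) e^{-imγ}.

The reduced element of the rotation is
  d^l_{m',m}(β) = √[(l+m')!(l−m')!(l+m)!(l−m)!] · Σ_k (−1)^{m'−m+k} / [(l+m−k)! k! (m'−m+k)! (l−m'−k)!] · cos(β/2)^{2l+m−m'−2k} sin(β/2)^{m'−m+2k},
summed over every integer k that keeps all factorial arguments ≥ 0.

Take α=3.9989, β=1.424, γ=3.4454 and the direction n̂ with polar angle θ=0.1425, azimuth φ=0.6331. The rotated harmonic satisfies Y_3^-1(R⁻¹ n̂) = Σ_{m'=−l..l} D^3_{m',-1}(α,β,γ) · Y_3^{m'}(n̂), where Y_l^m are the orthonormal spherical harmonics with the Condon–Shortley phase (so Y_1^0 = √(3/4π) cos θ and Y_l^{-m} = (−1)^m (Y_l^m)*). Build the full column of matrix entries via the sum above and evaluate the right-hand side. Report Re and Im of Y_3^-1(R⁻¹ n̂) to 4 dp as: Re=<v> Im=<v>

Re=-0.3051 Im=-0.1063

Need the full column D^3_{m',-1} for m'=−3..3 at α=3.9989, β=1.4240, γ=3.4454.
cos(β/2)=0.757057, sin(β/2)=0.653349
d^3_{-3,-1}: single k=2 term ⇒ +0.543063;  D = -0.523983+0.142686i
d^3_{-2,-1}: k∈[1..2] ⇒ +0.513792 -0.765334 = -0.251542;  D = -0.108874+0.226760i
d^3_{-1,-1}: k∈[0..2] ⇒ +0.188265 -1.121745 +0.626599 = -0.306881;  D = -0.122236-0.281486i
d^3_{0,-1}: k∈[0..2] ⇒ -0.562831 +1.257573 -0.312209 = +0.382533;  D = -0.365014-0.114437i
d^3_{1,-1}: k∈[0..2] ⇒ +0.841309 -0.835465 +0.077781 = +0.083625;  D = +0.071139-0.043959i
d^3_{2,-1}: k∈[0..1] ⇒ -0.765334 +0.285007 = -0.480328;  D = +0.076520-0.474193i
d^3_{3,-1}: single k=0 term ⇒ +0.404468;  D = -0.259735-0.310052i
Y_3^{m'}(θ=0.1425,φ=0.6331) and Σ D·Y over m':
  (-0.5240+0.1427i)·(-0.0004-0.0011i)  (-0.1089+0.2268i)·(+0.0061-0.0195i)  (-0.1222-0.2815i)·(+0.1443-0.1059i)  (-0.3650-0.1144i)·(+0.7015+0.0000i)  (+0.0711-0.0440i)·(-0.1443-0.1059i)  (+0.0765-0.4742i)·(+0.0061+0.0195i)  (-0.2597-0.3101i)·(+0.0004-0.0011i)
Y_3^-1(R⁻¹ n̂) = -0.305071-0.106335i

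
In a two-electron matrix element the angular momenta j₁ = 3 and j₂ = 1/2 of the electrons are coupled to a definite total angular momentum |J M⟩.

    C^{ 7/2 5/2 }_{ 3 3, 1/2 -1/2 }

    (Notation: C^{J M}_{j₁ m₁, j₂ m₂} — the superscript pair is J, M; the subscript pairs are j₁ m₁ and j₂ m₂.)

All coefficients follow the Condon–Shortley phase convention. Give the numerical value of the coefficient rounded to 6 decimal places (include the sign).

triangle: 0!*6!*1!/8! = 720/40320
(j±m)!: 6!*0!*0!*1!*6!*1! = 518400
prefactor² = (2J+1)*Δ*N² = 518400/7
  k=0: +1/(0!*0!*0!*0!*6!*1!) = 1/720
Σ = 1/720  ⇒  CG² = 518400/7*(1/720)² = 1/7
CG = +√(1/7) = +0.377964

+√(1/7) = +0.377964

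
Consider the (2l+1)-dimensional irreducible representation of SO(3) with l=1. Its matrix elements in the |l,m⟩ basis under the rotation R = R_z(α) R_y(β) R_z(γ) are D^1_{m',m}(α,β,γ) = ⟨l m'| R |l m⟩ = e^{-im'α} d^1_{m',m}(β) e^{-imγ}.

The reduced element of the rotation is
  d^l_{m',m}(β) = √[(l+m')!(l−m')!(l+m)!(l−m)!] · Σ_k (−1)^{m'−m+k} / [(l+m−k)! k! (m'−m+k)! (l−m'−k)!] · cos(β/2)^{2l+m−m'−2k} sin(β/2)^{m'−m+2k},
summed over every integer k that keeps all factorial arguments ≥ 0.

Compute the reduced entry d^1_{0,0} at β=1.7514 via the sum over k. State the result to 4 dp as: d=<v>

d=-0.1796

d^1_{0,0}(β=1.7514) via the finite sum:
With c≡cos(β/2)=0.640459 and s≡sin(β/2)=0.767992, N=[1·1·1·1]^{1/2}=1.000000
The bounds max(0,m−m')=0 and min(l+m,l−m')=1 give 2 terms
  k=0: (−1)^0·1.0000/(1)·0.6405^2·0.7680^0 = +0.410188
  k=1: (−1)^1·1.0000/(1)·0.6405^0·0.7680^2 = -0.589812
d^1_{0,0}(1.7514) = +0.410188 -0.589812 = -0.179623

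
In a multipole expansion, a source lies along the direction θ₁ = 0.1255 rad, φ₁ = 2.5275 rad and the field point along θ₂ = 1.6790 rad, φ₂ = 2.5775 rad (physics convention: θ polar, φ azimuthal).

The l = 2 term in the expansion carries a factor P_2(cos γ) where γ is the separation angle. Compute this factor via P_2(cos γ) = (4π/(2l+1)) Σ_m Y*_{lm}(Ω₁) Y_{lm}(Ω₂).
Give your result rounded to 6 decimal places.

-0.499559

Term-by-term m-sum for l=2 (normalisation 4π/5 = 2.513274):
  term(m=-2) = +0.002299-0.000231i   from Y*(Ω₁)=+0.002033-0.005700i, Y(Ω₂)=+0.163512+0.344981i
  term(m=-1) = -0.007947+0.000398i   from Y*(Ω₁)=-0.078411+0.055282i, Y(Ω₂)=+0.070092+0.044345i
  term(m=+0) = -0.187471+0.000000i   from Y*(Ω₁)=+0.615959-0.000000i, Y(Ω₂)=-0.304357+0.000000i
  term(m=+1) = -0.007947-0.000398i   from Y*(Ω₁)=+0.078411+0.055282i, Y(Ω₂)=-0.070092+0.044345i
  term(m=+2) = +0.002299+0.000231i   from Y*(Ω₁)=+0.002033+0.005700i, Y(Ω₂)=+0.163512-0.344981i
Accumulated sum -0.198768+0.000000i; after 4π/(2l+1) scaling, -0.499559+0.000000i ⇒ P_2 = -0.499559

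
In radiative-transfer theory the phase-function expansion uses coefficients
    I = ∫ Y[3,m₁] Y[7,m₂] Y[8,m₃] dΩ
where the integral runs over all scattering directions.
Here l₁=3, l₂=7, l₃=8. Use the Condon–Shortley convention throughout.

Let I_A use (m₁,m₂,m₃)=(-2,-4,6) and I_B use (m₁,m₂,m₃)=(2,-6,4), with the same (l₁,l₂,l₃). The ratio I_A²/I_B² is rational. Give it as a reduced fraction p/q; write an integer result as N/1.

1029/529

Same 3,7,8: normalisation and zero-m 3j drop out of the ratio.
A: Δ: 2! 4! 12! / 19! → 1/5290740; sum: t=1:−1/174182400 t=2:+1/479001600 = -1/273715200; 3j²(3 7 8; -2 -4 6) = Δ·Π!·Σ² = 49/3876  (sign -1)
B: Δ: 2! 4! 12! / 19! → 1/5290740; sum: t=0:+1/479001600 t=1:−1/11496038400 = 23/11496038400; 3j²(3 7 8; 2 -6 4) = Δ·Π!·Σ² = 529/81396  (sign +1)
I_A²/I_B² = (49/3876)/(529/81396) = 1029/529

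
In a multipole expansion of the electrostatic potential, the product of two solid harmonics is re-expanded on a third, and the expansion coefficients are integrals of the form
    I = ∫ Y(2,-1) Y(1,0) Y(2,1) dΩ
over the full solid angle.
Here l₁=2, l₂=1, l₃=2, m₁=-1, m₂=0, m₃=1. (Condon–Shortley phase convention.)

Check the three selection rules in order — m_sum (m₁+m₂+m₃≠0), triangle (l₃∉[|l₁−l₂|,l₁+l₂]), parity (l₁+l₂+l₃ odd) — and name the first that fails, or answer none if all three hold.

azimuthal sum: -1 + 0 + 1 = 0  ✓
1 ≤ 2 ≤ 3 (triangle on l)  ✓
L = 2 + 1 + 2 = 5 (odd)  ✗

parity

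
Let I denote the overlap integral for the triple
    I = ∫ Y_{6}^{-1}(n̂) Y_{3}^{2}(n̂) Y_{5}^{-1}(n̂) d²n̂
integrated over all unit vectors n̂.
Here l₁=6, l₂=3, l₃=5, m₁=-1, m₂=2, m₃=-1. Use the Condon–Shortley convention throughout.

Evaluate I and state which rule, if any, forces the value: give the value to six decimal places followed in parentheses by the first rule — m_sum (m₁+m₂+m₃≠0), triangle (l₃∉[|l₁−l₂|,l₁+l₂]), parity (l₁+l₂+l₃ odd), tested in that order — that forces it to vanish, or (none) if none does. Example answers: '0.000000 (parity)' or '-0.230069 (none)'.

0.134828 (none)

Checks pass: Σm=0; 14 even; l₃=5∈[3,9].
(2·6+1)(2·3+1)(2·5+1) = 1001
Δ: 4! 8! 2! / 15! → 1/675675
sum: t=1:−1/8640 t=2:+1/2304 t=3:−1/8640 = 7/34560
3j²(6 3 5; 0 0 0) = Δ·Π!·Σ² = 7/429  (sign -1)
sum: t=3:−1/6912 t=4:+1/17280 = -1/11520
3j²(6 3 5; -1 2 -1) = Δ·Π!·Σ² = 2/143  (sign -1)
combine: 4πI² = 1001·7/429·2/143 = 98/429
take √, sign +1: I = 0.13482780
No selection rule forces the value: the integral is nonzero (none).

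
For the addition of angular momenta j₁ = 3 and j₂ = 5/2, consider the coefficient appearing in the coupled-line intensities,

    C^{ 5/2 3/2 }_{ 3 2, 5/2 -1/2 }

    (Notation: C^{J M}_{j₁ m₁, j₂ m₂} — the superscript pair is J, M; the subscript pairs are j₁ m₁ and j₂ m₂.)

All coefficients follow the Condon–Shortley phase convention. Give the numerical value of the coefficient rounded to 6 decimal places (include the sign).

-0.267261  (= −√(1/14))

triangle: 3!*3!*2!/9! = 72/362880
(j±m)!: 5!*1!*2!*3!*4!*1! = 34560
prefactor² = (2J+1)*Δ*N² = 288/7
  k=0: +1/(0!*3!*1!*2!*2!*0!) = 1/24
  k=1: −1/(1!*2!*0!*1!*3!*1!) = -1/12
Σ = -1/24  ⇒  CG² = 288/7*(-1/24)² = 1/14
CG = −√(1/14) = -0.267261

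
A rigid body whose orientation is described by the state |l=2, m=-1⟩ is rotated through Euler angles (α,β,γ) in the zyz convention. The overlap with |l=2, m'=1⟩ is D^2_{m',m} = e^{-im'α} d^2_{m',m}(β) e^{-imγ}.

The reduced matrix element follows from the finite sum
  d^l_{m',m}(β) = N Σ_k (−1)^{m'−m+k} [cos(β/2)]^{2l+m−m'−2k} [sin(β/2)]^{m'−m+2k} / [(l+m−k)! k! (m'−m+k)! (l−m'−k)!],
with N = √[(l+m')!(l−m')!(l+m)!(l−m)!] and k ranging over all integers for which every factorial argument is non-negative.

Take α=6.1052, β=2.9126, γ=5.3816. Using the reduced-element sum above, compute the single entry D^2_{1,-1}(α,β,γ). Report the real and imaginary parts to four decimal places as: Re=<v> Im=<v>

Re=-0.7010 Im=0.6193

First d^2_{1,-1}(β=2.9126), then the phase factors e^{-i(1)α} and e^{-i(-1)γ}:
With c≡cos(β/2)=0.114246 and s≡sin(β/2)=0.993452, N=[6·1·1·6]^{1/2}=6.000000
k∈{0,1} keeps every argument non-negative
  k=0: (−1)^2·6.0000/(2)·0.1142^2·0.9935^2 = +0.038646
  k=1: (−1)^3·6.0000/(6)·0.1142^0·0.9935^4 = -0.974066
d^2_{1,-1}(2.9126) = +0.038646 -0.974066 = -0.935420
Attach z-rotation phases: D = e^{-i(1)(6.1052)}·(-0.935420)·e^{-i(-1)(5.3816)} = -0.701029+0.619330i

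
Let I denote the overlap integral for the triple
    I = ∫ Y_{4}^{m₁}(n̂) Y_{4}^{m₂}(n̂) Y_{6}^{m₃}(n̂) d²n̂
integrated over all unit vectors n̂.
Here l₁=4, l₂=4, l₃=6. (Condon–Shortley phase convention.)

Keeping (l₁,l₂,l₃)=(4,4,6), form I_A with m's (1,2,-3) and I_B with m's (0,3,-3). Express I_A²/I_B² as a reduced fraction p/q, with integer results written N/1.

7/10

Same 4,4,6: normalisation and zero-m 3j drop out of the ratio.
A: Δ: 2! 6! 6! / 15! → 1/1261260; sum: t=0:+1/51840 t=1:−1/5760 t=2:+1/11520 = -7/103680; 3j²(4 4 6; 1 2 -3) = Δ·Π!·Σ² = 7/858  (sign +1)
B: Δ: 2! 6! 6! / 15! → 1/1261260; sum: t=1:−1/25920 t=2:+1/11520 = 1/20736; 3j²(4 4 6; 0 3 -3) = Δ·Π!·Σ² = 5/429  (sign -1)
I_A²/I_B² = (7/858)/(5/429) = 7/10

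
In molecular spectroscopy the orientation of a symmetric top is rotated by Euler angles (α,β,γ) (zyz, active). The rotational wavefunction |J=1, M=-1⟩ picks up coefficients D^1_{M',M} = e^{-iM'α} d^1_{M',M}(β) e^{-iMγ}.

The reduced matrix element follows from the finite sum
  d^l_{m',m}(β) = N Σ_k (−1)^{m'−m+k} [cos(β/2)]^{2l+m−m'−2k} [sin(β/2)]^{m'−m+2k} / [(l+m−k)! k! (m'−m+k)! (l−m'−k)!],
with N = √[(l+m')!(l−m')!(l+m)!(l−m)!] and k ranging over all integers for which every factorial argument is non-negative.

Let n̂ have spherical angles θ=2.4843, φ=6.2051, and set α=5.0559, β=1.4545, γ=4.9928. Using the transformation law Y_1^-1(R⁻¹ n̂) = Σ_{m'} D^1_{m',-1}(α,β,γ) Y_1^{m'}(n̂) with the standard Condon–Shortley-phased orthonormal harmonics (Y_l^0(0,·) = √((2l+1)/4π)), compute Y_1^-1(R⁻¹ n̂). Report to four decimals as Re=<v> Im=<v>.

Need the full column D^1_{m',-1} for m'=−1..1 at α=5.0559, β=1.4545, γ=4.9928.
cos(β/2)=0.747005, sin(β/2)=0.664818
d^1_{-1,-1}: single k=0 term ⇒ +0.558017;  D = -0.452883-0.326006i
d^1_{0,-1}: single k=0 term ⇒ -0.702330;  D = -0.194370+0.674899i
d^1_{1,-1}: single k=0 term ⇒ +0.441983;  D = +0.441103-0.027871i
Y_1^{m'}(θ=2.4843,φ=6.2051) and Σ D·Y over m':
  (-0.4529-0.3260i)·(+0.2104+0.0165i)  (-0.1944+0.6749i)·(-0.3868+0.0000i)  (+0.4411-0.0279i)·(-0.2104+0.0165i)
Y_1^-1(R⁻¹ n̂) = -0.107125-0.323987i

Re=-0.1071 Im=-0.3240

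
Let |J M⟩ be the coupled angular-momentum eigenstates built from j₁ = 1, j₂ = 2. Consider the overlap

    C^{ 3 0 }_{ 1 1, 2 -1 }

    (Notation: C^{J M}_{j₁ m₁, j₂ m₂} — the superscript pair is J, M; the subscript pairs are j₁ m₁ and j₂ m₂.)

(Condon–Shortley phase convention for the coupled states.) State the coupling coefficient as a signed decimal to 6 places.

+√(1/5) ≈ +0.447214

j₁+j₂−J=0  J+j₁−j₂=2  J−j₁+j₂=4  j₁+j₂+J+1=7
(j₁±m₁, j₂±m₂, J±M) = (2,0,1,3,3,3)
P² = 144/5
sum k=0..0:
  [0] +1/12 = 1/12
S = 1/12
C² = P²·S² = 1/5 ; C = +0.447214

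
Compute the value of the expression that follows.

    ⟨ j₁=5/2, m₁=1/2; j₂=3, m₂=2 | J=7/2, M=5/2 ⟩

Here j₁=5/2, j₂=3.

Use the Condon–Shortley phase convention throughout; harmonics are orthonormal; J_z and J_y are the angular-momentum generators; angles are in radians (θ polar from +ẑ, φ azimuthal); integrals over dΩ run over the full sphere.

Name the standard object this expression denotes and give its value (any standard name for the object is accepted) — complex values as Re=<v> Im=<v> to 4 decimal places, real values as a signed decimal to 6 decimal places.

This is a Clebsch–Gordan (vector-coupling) coefficient.
j₁+j₂−J=2  J+j₁−j₂=3  J−j₁+j₂=4  j₁+j₂+J+1=10
(j₁±m₁, j₂±m₂, J±M) = (3,2,5,1,6,1)
P² = 4608/7
sum k=1..2:
  [1] −1/48 = -1/48
  [2] +1/72 = 1/72
S = -1/144
C² = P²·S² = 2/63 ; C = -0.178174

Clebsch–Gordan coefficient, −√(2/63) ≈ -0.178174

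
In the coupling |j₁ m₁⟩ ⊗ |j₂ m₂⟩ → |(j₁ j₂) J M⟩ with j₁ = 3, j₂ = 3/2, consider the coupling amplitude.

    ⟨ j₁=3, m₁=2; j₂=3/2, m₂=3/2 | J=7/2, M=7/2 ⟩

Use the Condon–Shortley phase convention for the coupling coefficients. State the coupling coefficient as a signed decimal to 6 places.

-0.577350  (= −√(1/3))

√[8·1!5!2!/9! · 5!1!3!0!7!0!] = √(19200)
  +(−1)^1/∏(1,0,0,2,5,0)! = -1/240  (running -1/240)
⟨..|..⟩ = √(19200)·(-1/240) = -0.577350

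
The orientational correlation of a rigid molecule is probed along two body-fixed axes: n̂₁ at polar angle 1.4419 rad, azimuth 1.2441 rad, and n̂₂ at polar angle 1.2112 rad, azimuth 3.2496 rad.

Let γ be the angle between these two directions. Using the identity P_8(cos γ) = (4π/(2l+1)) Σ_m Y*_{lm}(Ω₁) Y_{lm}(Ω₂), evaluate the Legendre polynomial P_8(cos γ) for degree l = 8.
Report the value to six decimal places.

Addition theorem: P_8(cos γ) = (4π/17) Σ_m Y*_{lm}(Ω₁) Y_{lm}(Ω₂), m = −8…8:
  [-8]  conj(Y_{8,-8})(Ω₁) = -0.416526-0.242944i ; Y_{8,-8}(Ω₂) = +0.197244-0.230999i ; Δ = -0.138277+0.048298i
  [-7]  conj(Y_{8,-7})(Ω₁) = -0.188597+0.164108i ; Y_{8,-7}(Ω₂) = -0.332326+0.313371i ; Δ = +0.011249-0.113638i
  [-6]  conj(Y_{8,-6})(Ω₁) = -0.102239-0.249163i ; Y_{8,-6}(Ω₂) = +0.173082-0.131044i ; Δ = -0.050347-0.029728i
  [-5]  conj(Y_{8,-5})(Ω₁) = -0.275385+0.017285i ; Y_{8,-5}(Ω₂) = +0.201491-0.120790i ; Δ = -0.053400+0.036746i
  [-4]  conj(Y_{8,-4})(Ω₁) = +0.050221-0.185781i ; Y_{8,-4}(Ω₂) = -0.288401+0.132976i ; Δ = +0.010221+0.060257i
  [-3]  conj(Y_{8,-3})(Ω₁) = -0.234743-0.157414i ; Y_{8,-3}(Ω₂) = -0.090430+0.030372i ; Δ = +0.026009+0.007105i
  [-2]  conj(Y_{8,-2})(Ω₁) = +0.124215-0.095096i ; Y_{8,-2}(Ω₂) = +0.321635-0.070579i ; Δ = +0.033240-0.039353i
  [-1]  conj(Y_{8,-1})(Ω₁) = -0.091184-0.269108i ; Y_{8,-1}(Ω₂) = +0.033249-0.003605i ; Δ = -0.004002-0.008619i
  [+0]  conj(Y_{8,0})(Ω₁) = +0.145569-0.000000i ; Y_{8,0}(Ω₂) = -0.327645+0.000000i ; Δ = -0.047695+0.000000i
  [+1]  conj(Y_{8,1})(Ω₁) = +0.091184-0.269108i ; Y_{8,1}(Ω₂) = -0.033249-0.003605i ; Δ = -0.004002+0.008619i
  [+2]  conj(Y_{8,2})(Ω₁) = +0.124215+0.095096i ; Y_{8,2}(Ω₂) = +0.321635+0.070579i ; Δ = +0.033240+0.039353i
  [+3]  conj(Y_{8,3})(Ω₁) = +0.234743-0.157414i ; Y_{8,3}(Ω₂) = +0.090430+0.030372i ; Δ = +0.026009-0.007105i
  [+4]  conj(Y_{8,4})(Ω₁) = +0.050221+0.185781i ; Y_{8,4}(Ω₂) = -0.288401-0.132976i ; Δ = +0.010221-0.060257i
  [+5]  conj(Y_{8,5})(Ω₁) = +0.275385+0.017285i ; Y_{8,5}(Ω₂) = -0.201491-0.120790i ; Δ = -0.053400-0.036746i
  [+6]  conj(Y_{8,6})(Ω₁) = -0.102239+0.249163i ; Y_{8,6}(Ω₂) = +0.173082+0.131044i ; Δ = -0.050347+0.029728i
  [+7]  conj(Y_{8,7})(Ω₁) = +0.188597+0.164108i ; Y_{8,7}(Ω₂) = +0.332326+0.313371i ; Δ = +0.011249+0.113638i
  [+8]  conj(Y_{8,8})(Ω₁) = -0.416526+0.242944i ; Y_{8,8}(Ω₂) = +0.197244+0.230999i ; Δ = -0.138277-0.048298i
Accumulated sum -0.378310+0.000000i; after 4π/(2l+1) scaling, -0.279646+0.000000i ⇒ P_8 = -0.279646

-0.279646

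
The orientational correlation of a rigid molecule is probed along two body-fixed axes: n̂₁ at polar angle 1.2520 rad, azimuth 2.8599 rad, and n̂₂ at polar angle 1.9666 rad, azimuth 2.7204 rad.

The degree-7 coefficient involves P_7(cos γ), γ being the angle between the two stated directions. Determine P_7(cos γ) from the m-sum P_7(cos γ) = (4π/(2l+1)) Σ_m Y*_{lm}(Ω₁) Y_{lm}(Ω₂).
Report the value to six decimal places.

-0.021349

Addition theorem: P_7(cos γ) = (4π/15) Σ_m Y*_{lm}(Ω₁) Y_{lm}(Ω₂), m = −7…7:
  term(m=-7) = 0.05551 + 0.08214j   from Y*(Ω₁)=0.13593 + 0.32057j, Y(Ω₂)=0.27940 - 0.05467j
  term(m=-6) = -0.12818 - 0.14215j   from Y*(Ω₁)=-0.05120 - 0.42695j, Y(Ω₂)=0.36371 - 0.25661j
  term(m=-5) = 0.01377 + 0.01154j   from Y*(Ω₁)=-0.01269 + 0.07747j, Y(Ω₂)=0.11669 - 0.19682j
  term(m=-4) = -0.05985 - 0.03736j   from Y*(Ω₁)=-0.13844 + 0.29101j, Y(Ω₂)=-0.02490 + 0.21751j
  term(m=-3) = 0.05777 + 0.02570j   from Y*(Ω₁)=0.13226 - 0.14907j, Y(Ω₂)=0.09595 + 0.30244j
  term(m=-2) = -0.02201 - 0.00630j   from Y*(Ω₁)=0.20840 - 0.13164j, Y(Ω₂)=-0.06182 - 0.06931j
  term(m=-1) = 0.07631 + 0.01071j   from Y*(Ω₁)=-0.22674 + 0.06562j, Y(Ω₂)=-0.29791 - 0.13347j
  term(m=+0) = -0.01211 + 0.00000j   from Y*(Ω₁)=-0.22123 + 0.00000j, Y(Ω₂)=0.05474 + 0.00000j
  term(m=+1) = 0.07631 - 0.01071j   from Y*(Ω₁)=0.22674 + 0.06562j, Y(Ω₂)=0.29791 - 0.13347j
  term(m=+2) = -0.02201 + 0.00630j   from Y*(Ω₁)=0.20840 + 0.13164j, Y(Ω₂)=-0.06182 + 0.06931j
  term(m=+3) = 0.05777 - 0.02570j   from Y*(Ω₁)=-0.13226 - 0.14907j, Y(Ω₂)=-0.09595 + 0.30244j
  term(m=+4) = -0.05985 + 0.03736j   from Y*(Ω₁)=-0.13844 - 0.29101j, Y(Ω₂)=-0.02490 - 0.21751j
  term(m=+5) = 0.01377 - 0.01154j   from Y*(Ω₁)=0.01269 + 0.07747j, Y(Ω₂)=-0.11669 - 0.19682j
  term(m=+6) = -0.12818 + 0.14215j   from Y*(Ω₁)=-0.05120 + 0.42695j, Y(Ω₂)=0.36371 + 0.25661j
  term(m=+7) = 0.05551 - 0.08214j   from Y*(Ω₁)=-0.13593 + 0.32057j, Y(Ω₂)=-0.27940 - 0.05467j
Σ over m = -0.02548 + 0.00000j; ×(4π/15) → -0.02135 + 0.00000j. Real part: -0.021349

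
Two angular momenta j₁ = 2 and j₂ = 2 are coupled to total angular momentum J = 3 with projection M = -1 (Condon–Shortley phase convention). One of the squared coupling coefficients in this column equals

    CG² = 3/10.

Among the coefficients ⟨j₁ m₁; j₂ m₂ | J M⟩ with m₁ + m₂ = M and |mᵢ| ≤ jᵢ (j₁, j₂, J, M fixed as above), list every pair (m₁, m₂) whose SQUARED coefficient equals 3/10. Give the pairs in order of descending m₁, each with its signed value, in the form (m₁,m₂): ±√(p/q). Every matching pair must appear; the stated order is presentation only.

Admissible pairs with m₁+m₂ = M = -1: (-2,1), (-1,0), (0,-1), (1,-2)
  (m₁,m₂)=(1,-2): CG² = 3/10, CG = +√(3/10)   ← matches the target
  (m₁,m₂)=(0,-1): CG² = 1/5, CG = +√(1/5)
  (m₁,m₂)=(-1,0): CG² = 1/5, CG = −√(1/5)
  (m₁,m₂)=(-2,1): CG² = 3/10, CG = −√(3/10)   ← matches the target
Pairs with CG² = 3/10: (1,-2): +√(3/10); (-2,1): −√(3/10)

(1,-2): +√(3/10); (-2,1): −√(3/10)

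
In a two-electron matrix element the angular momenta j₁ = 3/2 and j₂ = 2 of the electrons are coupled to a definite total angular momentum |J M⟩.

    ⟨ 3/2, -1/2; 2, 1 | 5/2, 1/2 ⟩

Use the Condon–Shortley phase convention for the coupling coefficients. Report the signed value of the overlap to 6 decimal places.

-0.597614

√[6·1!2!3!/7! · 1!2!3!1!3!2!] = √(72/35)
  +(−1)^0/∏(0,1,2,3,0,0)! = 1/12  (running 1/12)
  +(−1)^1/∏(1,0,1,2,1,1)! = -1/2  (running -5/12)
⟨..|..⟩ = √(72/35)·(-5/12) = -0.597614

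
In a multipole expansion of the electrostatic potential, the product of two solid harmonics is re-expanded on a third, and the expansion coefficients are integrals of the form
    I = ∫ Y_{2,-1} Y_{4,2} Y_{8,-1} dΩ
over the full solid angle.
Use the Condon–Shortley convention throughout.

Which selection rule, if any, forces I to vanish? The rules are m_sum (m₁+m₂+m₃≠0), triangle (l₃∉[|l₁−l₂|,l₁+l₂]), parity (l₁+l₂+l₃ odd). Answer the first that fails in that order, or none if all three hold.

m₁+m₂+m₃ = -1 + 2 − 1 = 0  ✓
triangle: need |l₁−l₂| ≤ l₃ ≤ l₁+l₂ = [2,6]; l₃=8 is outside  ✗
parity: l₁+l₂+l₃ = 14 is even

triangle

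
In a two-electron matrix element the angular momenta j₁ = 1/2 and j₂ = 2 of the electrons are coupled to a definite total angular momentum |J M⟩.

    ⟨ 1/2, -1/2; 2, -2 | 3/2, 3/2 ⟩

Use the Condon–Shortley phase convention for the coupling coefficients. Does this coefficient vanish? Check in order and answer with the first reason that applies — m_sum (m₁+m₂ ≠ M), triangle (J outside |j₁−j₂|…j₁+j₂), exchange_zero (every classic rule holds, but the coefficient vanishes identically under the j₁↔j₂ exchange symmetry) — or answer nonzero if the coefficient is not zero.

m-sum: m₁+m₂ = -1/2+(-2) = -5/2, M = 3/2  ✗ ⇒ coefficient is 0

m_sum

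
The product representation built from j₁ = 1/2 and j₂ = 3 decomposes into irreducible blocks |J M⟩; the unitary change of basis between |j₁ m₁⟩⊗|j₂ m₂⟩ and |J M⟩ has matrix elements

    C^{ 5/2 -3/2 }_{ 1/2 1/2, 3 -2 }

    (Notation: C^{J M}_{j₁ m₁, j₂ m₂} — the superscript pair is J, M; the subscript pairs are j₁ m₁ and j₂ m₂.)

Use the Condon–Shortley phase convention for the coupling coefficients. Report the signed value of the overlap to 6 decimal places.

+0.845154  (= +√(5/7))

j₁+j₂−J=1  J+j₁−j₂=0  J−j₁+j₂=5  j₁+j₂+J+1=7
(j₁±m₁, j₂±m₂, J±M) = (1,0,1,5,1,4)
P² = 2880/7
sum k=0..0:
  [0] +1/24 = 1/24
S = 1/24
C² = P²·S² = 5/7 ; C = +0.845154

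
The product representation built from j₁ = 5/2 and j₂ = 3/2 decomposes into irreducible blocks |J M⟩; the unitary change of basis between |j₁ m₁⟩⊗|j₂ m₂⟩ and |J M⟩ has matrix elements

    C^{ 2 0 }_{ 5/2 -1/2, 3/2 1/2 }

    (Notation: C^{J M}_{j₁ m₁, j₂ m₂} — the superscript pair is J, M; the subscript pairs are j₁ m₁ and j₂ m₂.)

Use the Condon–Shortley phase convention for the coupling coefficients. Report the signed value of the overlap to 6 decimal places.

-0.267261

√[5·2!3!1!/7! · 2!3!2!1!2!2!] = √(8/7)
  +(−1)^1/∏(1,1,2,1,1,0)! = -1/2  (running -1/2)
  +(−1)^2/∏(2,0,1,0,2,1)! = 1/4  (running -1/4)
⟨..|..⟩ = √(8/7)·(-1/4) = -0.267261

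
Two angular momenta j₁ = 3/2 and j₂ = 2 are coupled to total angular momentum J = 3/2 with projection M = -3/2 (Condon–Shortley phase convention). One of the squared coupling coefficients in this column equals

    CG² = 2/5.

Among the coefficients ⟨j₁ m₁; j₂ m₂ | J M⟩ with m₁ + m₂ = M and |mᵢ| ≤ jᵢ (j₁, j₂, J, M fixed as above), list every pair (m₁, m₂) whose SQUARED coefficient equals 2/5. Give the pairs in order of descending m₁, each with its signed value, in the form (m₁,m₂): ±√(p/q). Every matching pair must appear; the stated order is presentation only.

Admissible pairs with m₁+m₂ = M = -3/2: (-3/2,0), (-1/2,-1), (1/2,-2)
  (m₁,m₂)=(1/2,-2): CG² = 2/5, CG = +√(2/5)   ← matches the target
  (m₁,m₂)=(-1/2,-1): CG² = 2/5, CG = −√(2/5)   ← matches the target
  (m₁,m₂)=(-3/2,0): CG² = 1/5, CG = +√(1/5)
Pairs with CG² = 2/5: (1/2,-2): +√(2/5); (-1/2,-1): −√(2/5)

(1/2,-2): +√(2/5); (-1/2,-1): −√(2/5)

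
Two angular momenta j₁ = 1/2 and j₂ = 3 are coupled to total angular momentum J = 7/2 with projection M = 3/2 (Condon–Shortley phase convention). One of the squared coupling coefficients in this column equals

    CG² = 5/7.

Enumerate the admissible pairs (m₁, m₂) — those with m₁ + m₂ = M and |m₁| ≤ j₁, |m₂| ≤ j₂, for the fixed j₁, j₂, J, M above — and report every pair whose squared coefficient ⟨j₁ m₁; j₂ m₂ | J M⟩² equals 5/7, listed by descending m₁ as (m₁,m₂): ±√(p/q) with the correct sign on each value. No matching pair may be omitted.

Admissible pairs with m₁+m₂ = M = 3/2: (-1/2,2), (1/2,1)
  (m₁,m₂)=(1/2,1): CG² = 5/7, CG = +√(5/7)   ← matches the target
  (m₁,m₂)=(-1/2,2): CG² = 2/7, CG = +√(2/7)
Pairs with CG² = 5/7: (1/2,1): +√(5/7)

(1/2,1): +√(5/7)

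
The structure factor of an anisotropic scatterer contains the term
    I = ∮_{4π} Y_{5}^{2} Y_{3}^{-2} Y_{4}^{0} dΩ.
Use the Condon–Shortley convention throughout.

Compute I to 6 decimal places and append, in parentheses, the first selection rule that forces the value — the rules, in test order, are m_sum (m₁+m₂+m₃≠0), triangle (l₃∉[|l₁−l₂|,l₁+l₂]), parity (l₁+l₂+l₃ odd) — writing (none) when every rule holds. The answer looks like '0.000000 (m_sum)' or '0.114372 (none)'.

m-sum 0 ✓  L=12 even ✓  2≤4≤8 ✓
Π(2lᵢ+1) = 11×7×9 = 693
triangle coeff Δ(5,3,4) = 1/180180
Σ_t [1,3]: t=1:−1/576 t=2:+1/144 t=3:−1/576 = 1/288
(3j)²=20/1001 [(5 3 4; 0 0 0)], sign=+1
Σ_t [0,1]: t=0:+1/864 t=1:−1/576 = -1/1728
(3j)²=5/1287 [(5 3 4; 2 -2 0)], sign=-1
⇒ 4πI² = 100/1859
I = (-1)√(100/1859/(4π)) = -0.06542675
No selection rule forces the value: the integral is nonzero (none).

-0.065427 (none)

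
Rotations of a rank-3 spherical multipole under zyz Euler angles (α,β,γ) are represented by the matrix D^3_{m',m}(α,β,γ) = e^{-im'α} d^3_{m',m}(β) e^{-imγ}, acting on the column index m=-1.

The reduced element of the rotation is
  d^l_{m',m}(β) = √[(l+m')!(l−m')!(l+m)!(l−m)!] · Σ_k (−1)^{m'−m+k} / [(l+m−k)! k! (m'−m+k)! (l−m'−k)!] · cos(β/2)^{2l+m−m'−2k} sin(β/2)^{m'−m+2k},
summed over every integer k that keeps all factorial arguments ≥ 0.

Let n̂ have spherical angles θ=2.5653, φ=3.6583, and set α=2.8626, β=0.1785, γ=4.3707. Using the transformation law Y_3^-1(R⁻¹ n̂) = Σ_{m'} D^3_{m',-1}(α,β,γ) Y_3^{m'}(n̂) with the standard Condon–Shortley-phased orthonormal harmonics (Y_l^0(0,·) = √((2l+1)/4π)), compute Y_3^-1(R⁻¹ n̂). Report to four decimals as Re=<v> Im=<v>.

Need the full column D^3_{m',-1} for m'=−3..3 at α=2.8626, β=0.1785, γ=4.3707.
cos(β/2)=0.996020, sin(β/2)=0.089132
d^3_{-3,-1}: single k=2 term ⇒ +0.030282;  D = +0.027983+0.011572i
d^3_{-2,-1}: k∈[1..2] ⇒ +0.276294 -0.004425 = +0.271869;  D = -0.212907-0.169066i
d^3_{-1,-1}: k∈[0..2] ⇒ +0.976356 -0.062550 +0.000376 = +0.914182;  D = +0.531679+0.743670i
d^3_{0,-1}: k∈[0..2] ⇒ -0.302665 +0.007271 -0.000019 = -0.295413;  D = +0.098987+0.278335i
d^3_{1,-1}: k∈[0..2] ⇒ +0.046912 -0.000501 +0.000001 = +0.046412;  D = +0.002908+0.046321i
d^3_{2,-1}: k∈[0..1] ⇒ -0.004425 +0.000018 = -0.004407;  D = -0.000946+0.004305i
d^3_{3,-1}: single k=0 term ⇒ +0.000242;  D = -0.000115+0.000213i
Y_3^{m'}(θ=2.5653,φ=3.6583) and Σ D·Y over m':
  (+0.0280+0.0116i)·(-0.0014+0.0675i)  (-0.2129-0.1691i)·(-0.1303+0.2186i)  (+0.5317+0.7437i)·(-0.3851+0.2188i)  (+0.0990+0.2783i)·(-0.1612+0.0000i)  (+0.0029+0.0463i)·(+0.3851+0.2188i)  (-0.0009+0.0043i)·(-0.1303-0.2186i)  (-0.0001+0.0002i)·(+0.0014+0.0675i)
Y_3^-1(R⁻¹ n̂) = -0.327570-0.219476i

Re=-0.3276 Im=-0.2195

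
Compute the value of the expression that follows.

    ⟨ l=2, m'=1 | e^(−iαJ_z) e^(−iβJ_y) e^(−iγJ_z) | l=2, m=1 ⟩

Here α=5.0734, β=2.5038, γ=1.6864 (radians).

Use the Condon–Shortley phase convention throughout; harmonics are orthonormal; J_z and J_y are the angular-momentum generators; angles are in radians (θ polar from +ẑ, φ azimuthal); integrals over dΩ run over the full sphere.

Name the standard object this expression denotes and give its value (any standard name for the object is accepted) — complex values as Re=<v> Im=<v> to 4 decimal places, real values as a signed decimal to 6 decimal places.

This is a Wigner D-matrix element — the rotation-matrix element ⟨l m'| R(α,β,γ) |l m⟩ in the angular-momentum basis.
D^2_{1,1}(5.0734,2.5038,1.6864) = e^{-i·1·5.0734}·d^2_{1,1}(2.5038)·e^{-i·1·1.6864}. Compute d first:
c=cos(2.503800/2)=0.313519, s=sin(2.503800/2)=0.949582; N=√[6·1·6·1]=6.000000
The bounds max(0,m−m')=0 and min(l+m,l−m')=1 give 2 terms
  k=0: (−1)^0·6.0000/(6)·0.3135^4·0.9496^0 = +0.009662
  k=1: (−1)^1·6.0000/(2)·0.3135^2·0.9496^2 = -0.265897
d^2_{1,1}(2.5038) = +0.009662 -0.265897 = -0.256235
D = (+0.353220+0.935540i)·(-0.256235)·(-0.115346-0.993325i) = -0.227679+0.117554i

Wigner D-matrix element, Re=-0.2277 Im=0.1176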